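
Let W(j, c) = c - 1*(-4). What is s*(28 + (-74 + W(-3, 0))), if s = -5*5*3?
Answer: 3150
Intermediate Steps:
W(j, c) = 4 + c (W(j, c) = c + 4 = 4 + c)
s = -75 (s = -25*3 = -75)
s*(28 + (-74 + W(-3, 0))) = -75*(28 + (-74 + (4 + 0))) = -75*(28 + (-74 + 4)) = -75*(28 - 70) = -75*(-42) = 3150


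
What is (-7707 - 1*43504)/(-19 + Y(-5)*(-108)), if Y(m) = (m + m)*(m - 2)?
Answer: 51211/7579 ≈ 6.7570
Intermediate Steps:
Y(m) = 2*m*(-2 + m) (Y(m) = (2*m)*(-2 + m) = 2*m*(-2 + m))
(-7707 - 1*43504)/(-19 + Y(-5)*(-108)) = (-7707 - 1*43504)/(-19 + (2*(-5)*(-2 - 5))*(-108)) = (-7707 - 43504)/(-19 + (2*(-5)*(-7))*(-108)) = -51211/(-19 + 70*(-108)) = -51211/(-19 - 7560) = -51211/(-7579) = -51211*(-1/7579) = 51211/7579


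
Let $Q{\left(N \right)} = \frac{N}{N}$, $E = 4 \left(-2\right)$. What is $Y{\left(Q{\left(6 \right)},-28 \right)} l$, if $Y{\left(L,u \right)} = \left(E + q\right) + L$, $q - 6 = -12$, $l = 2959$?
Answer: $-38467$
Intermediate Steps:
$E = -8$
$Q{\left(N \right)} = 1$
$q = -6$ ($q = 6 - 12 = -6$)
$Y{\left(L,u \right)} = -14 + L$ ($Y{\left(L,u \right)} = \left(-8 - 6\right) + L = -14 + L$)
$Y{\left(Q{\left(6 \right)},-28 \right)} l = \left(-14 + 1\right) 2959 = \left(-13\right) 2959 = -38467$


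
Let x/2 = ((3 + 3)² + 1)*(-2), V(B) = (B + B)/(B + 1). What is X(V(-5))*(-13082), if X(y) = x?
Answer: 1936136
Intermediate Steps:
V(B) = 2*B/(1 + B) (V(B) = (2*B)/(1 + B) = 2*B/(1 + B))
x = -148 (x = 2*(((3 + 3)² + 1)*(-2)) = 2*((6² + 1)*(-2)) = 2*((36 + 1)*(-2)) = 2*(37*(-2)) = 2*(-74) = -148)
X(y) = -148
X(V(-5))*(-13082) = -148*(-13082) = 1936136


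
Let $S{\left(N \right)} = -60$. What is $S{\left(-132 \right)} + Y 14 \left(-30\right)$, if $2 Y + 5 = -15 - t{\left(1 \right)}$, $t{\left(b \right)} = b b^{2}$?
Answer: $4350$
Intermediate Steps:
$t{\left(b \right)} = b^{3}$
$Y = - \frac{21}{2}$ ($Y = - \frac{5}{2} + \frac{-15 - 1^{3}}{2} = - \frac{5}{2} + \frac{-15 - 1}{2} = - \frac{5}{2} + \frac{1}{2} \left(-16\right) = - \frac{5}{2} - 8 = - \frac{21}{2} \approx -10.5$)
$S{\left(-132 \right)} + Y 14 \left(-30\right) = -60 + \left(- \frac{21}{2}\right) 14 \left(-30\right) = -60 - -4410 = -60 + 4410 = 4350$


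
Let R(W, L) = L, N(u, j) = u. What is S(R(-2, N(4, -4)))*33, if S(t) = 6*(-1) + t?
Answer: -66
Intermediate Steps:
S(t) = -6 + t
S(R(-2, N(4, -4)))*33 = (-6 + 4)*33 = -2*33 = -66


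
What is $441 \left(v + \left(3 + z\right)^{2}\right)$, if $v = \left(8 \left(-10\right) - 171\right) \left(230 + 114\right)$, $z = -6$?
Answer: $-38073735$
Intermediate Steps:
$v = -86344$ ($v = \left(-80 - 171\right) 344 = \left(-251\right) 344 = -86344$)
$441 \left(v + \left(3 + z\right)^{2}\right) = 441 \left(-86344 + \left(3 - 6\right)^{2}\right) = 441 \left(-86344 + \left(-3\right)^{2}\right) = 441 \left(-86344 + 9\right) = 441 \left(-86335\right) = -38073735$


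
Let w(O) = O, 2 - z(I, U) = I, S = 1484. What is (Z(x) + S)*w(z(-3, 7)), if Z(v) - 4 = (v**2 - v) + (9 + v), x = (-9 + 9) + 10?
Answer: 7985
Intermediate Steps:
z(I, U) = 2 - I
x = 10 (x = 0 + 10 = 10)
Z(v) = 13 + v**2 (Z(v) = 4 + ((v**2 - v) + (9 + v)) = 4 + (9 + v**2) = 13 + v**2)
(Z(x) + S)*w(z(-3, 7)) = ((13 + 10**2) + 1484)*(2 - 1*(-3)) = ((13 + 100) + 1484)*(2 + 3) = (113 + 1484)*5 = 1597*5 = 7985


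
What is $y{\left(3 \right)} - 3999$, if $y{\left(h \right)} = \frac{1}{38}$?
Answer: $- \frac{151961}{38} \approx -3999.0$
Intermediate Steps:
$y{\left(h \right)} = \frac{1}{38}$
$y{\left(3 \right)} - 3999 = \frac{1}{38} - 3999 = - \frac{151961}{38}$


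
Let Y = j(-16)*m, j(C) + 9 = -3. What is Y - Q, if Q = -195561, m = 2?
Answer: 195537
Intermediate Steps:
j(C) = -12 (j(C) = -9 - 3 = -12)
Y = -24 (Y = -12*2 = -24)
Y - Q = -24 - 1*(-195561) = -24 + 195561 = 195537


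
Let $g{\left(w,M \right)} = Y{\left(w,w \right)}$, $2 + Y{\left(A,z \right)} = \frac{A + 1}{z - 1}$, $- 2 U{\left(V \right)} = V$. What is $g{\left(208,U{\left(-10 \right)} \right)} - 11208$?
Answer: $- \frac{2320261}{207} \approx -11209.0$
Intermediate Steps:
$U{\left(V \right)} = - \frac{V}{2}$
$Y{\left(A,z \right)} = -2 + \frac{1 + A}{-1 + z}$ ($Y{\left(A,z \right)} = -2 + \frac{A + 1}{z - 1} = -2 + \frac{1 + A}{-1 + z}$)
$g{\left(w,M \right)} = \frac{3 - w}{-1 + w}$ ($g{\left(w,M \right)} = \frac{3 + w - 2 w}{-1 + w} = \frac{3 - w}{-1 + w}$)
$g{\left(208,U{\left(-10 \right)} \right)} - 11208 = \frac{3 - 208}{-1 + 208} - 11208 = \frac{3 - 208}{207} - 11208 = \frac{1}{207} \left(-205\right) - 11208 = - \frac{205}{207} - 11208 = - \frac{2320261}{207}$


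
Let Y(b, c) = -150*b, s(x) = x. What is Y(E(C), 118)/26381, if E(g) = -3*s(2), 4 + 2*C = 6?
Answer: 900/26381 ≈ 0.034115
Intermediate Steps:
C = 1 (C = -2 + (½)*6 = -2 + 3 = 1)
E(g) = -6 (E(g) = -3*2 = -6)
Y(E(C), 118)/26381 = -150*(-6)/26381 = 900*(1/26381) = 900/26381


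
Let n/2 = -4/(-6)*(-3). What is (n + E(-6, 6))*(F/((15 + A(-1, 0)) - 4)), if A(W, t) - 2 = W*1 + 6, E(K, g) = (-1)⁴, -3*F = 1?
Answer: 1/18 ≈ 0.055556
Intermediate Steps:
F = -⅓ (F = -⅓*1 = -⅓ ≈ -0.33333)
E(K, g) = 1
A(W, t) = 8 + W (A(W, t) = 2 + (W*1 + 6) = 2 + (W + 6) = 2 + (6 + W) = 8 + W)
n = -4 (n = 2*(-4/(-6)*(-3)) = 2*(-4*(-⅙)*(-3)) = 2*((⅔)*(-3)) = 2*(-2) = -4)
(n + E(-6, 6))*(F/((15 + A(-1, 0)) - 4)) = (-4 + 1)*(-1/(3*((15 + (8 - 1)) - 4))) = -(-1)/((15 + 7) - 4) = -(-1)/(22 - 4) = -(-1)/18 = -3*(-1/54) = 1/18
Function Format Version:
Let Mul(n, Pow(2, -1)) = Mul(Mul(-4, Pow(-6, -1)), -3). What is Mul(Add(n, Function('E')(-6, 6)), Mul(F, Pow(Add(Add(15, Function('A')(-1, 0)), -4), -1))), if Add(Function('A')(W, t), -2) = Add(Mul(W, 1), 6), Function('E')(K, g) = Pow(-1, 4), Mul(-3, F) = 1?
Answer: Rational(1, 18) ≈ 0.055556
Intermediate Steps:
F = Rational(-1, 3) (F = Mul(Rational(-1, 3), 1) = Rational(-1, 3) ≈ -0.33333)
Function('E')(K, g) = 1
Function('A')(W, t) = Add(8, W) (Function('A')(W, t) = Add(2, Add(Mul(W, 1), 6)) = Add(2, Add(W, 6)) = Add(2, Add(6, W)) = Add(8, W))
n = -4 (n = Mul(2, Mul(Mul(-4, Pow(-6, -1)), -3)) = Mul(2, Mul(Mul(-4, Rational(-1, 6)), -3)) = Mul(2, Mul(Rational(2, 3), -3)) = Mul(2, -2) = -4)
Mul(Add(n, Function('E')(-6, 6)), Mul(F, Pow(Add(Add(15, Function('A')(-1, 0)), -4), -1))) = Mul(Add(-4, 1), Mul(Rational(-1, 3), Pow(Add(Add(15, Add(8, -1)), -4), -1))) = Mul(-3, Mul(Rational(-1, 3), Pow(Add(Add(15, 7), -4), -1))) = Mul(-3, Mul(Rational(-1, 3), Pow(Add(22, -4), -1))) = Mul(-3, Mul(Rational(-1, 3), Pow(18, -1))) = Mul(-3, Mul(Rational(-1, 3), Rational(1, 18))) = Mul(-3, Rational(-1, 54)) = Rational(1, 18)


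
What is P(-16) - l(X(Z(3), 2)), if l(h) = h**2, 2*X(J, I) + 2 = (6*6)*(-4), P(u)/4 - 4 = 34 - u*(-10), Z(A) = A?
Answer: -5817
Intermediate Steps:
P(u) = 152 + 40*u (P(u) = 16 + 4*(34 - u*(-10)) = 16 + 4*(34 - (-10)*u) = 16 + 4*(34 + 10*u) = 16 + (136 + 40*u) = 152 + 40*u)
X(J, I) = -73 (X(J, I) = -1 + ((6*6)*(-4))/2 = -1 + (36*(-4))/2 = -1 + (1/2)*(-144) = -1 - 72 = -73)
P(-16) - l(X(Z(3), 2)) = (152 + 40*(-16)) - 1*(-73)**2 = (152 - 640) - 1*5329 = -488 - 5329 = -5817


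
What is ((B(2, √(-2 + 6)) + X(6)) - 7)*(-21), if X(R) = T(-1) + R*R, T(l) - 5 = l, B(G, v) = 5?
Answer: -798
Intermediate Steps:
T(l) = 5 + l
X(R) = 4 + R² (X(R) = (5 - 1) + R*R = 4 + R²)
((B(2, √(-2 + 6)) + X(6)) - 7)*(-21) = ((5 + (4 + 6²)) - 7)*(-21) = ((5 + (4 + 36)) - 7)*(-21) = ((5 + 40) - 7)*(-21) = (45 - 7)*(-21) = 38*(-21) = -798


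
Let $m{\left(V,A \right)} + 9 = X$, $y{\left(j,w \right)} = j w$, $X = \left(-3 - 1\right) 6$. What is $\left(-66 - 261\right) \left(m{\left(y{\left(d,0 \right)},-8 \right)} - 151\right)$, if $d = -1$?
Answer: $60168$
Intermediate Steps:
$X = -24$ ($X = \left(-3 - 1\right) 6 = \left(-4\right) 6 = -24$)
$m{\left(V,A \right)} = -33$ ($m{\left(V,A \right)} = -9 - 24 = -33$)
$\left(-66 - 261\right) \left(m{\left(y{\left(d,0 \right)},-8 \right)} - 151\right) = \left(-66 - 261\right) \left(-33 - 151\right) = \left(-327\right) \left(-184\right) = 60168$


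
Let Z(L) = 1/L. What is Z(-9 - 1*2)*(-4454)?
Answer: 4454/11 ≈ 404.91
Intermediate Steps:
Z(-9 - 1*2)*(-4454) = -4454/(-9 - 1*2) = -4454/(-9 - 2) = -4454/(-11) = -1/11*(-4454) = 4454/11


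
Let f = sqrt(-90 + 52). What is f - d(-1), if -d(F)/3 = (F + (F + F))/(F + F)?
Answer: 9/2 + I*sqrt(38) ≈ 4.5 + 6.1644*I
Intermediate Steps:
d(F) = -9/2 (d(F) = -3*(F + (F + F))/(F + F) = -3*(F + 2*F)/(2*F) = -3*3*F*1/(2*F) = -3*3/2 = -9/2)
f = I*sqrt(38) (f = sqrt(-38) = I*sqrt(38) ≈ 6.1644*I)
f - d(-1) = I*sqrt(38) - 1*(-9/2) = I*sqrt(38) + 9/2 = 9/2 + I*sqrt(38)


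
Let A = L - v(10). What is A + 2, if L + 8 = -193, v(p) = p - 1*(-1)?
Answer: -210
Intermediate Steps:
v(p) = 1 + p (v(p) = p + 1 = 1 + p)
L = -201 (L = -8 - 193 = -201)
A = -212 (A = -201 - (1 + 10) = -201 - 1*11 = -201 - 11 = -212)
A + 2 = -212 + 2 = -210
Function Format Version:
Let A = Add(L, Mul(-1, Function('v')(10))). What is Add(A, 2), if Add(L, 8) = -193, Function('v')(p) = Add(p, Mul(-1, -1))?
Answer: -210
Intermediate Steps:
Function('v')(p) = Add(1, p) (Function('v')(p) = Add(p, 1) = Add(1, p))
L = -201 (L = Add(-8, -193) = -201)
A = -212 (A = Add(-201, Mul(-1, Add(1, 10))) = Add(-201, Mul(-1, 11)) = Add(-201, -11) = -212)
Add(A, 2) = Add(-212, 2) = -210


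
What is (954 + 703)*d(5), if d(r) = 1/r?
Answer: 1657/5 ≈ 331.40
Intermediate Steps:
(954 + 703)*d(5) = (954 + 703)/5 = 1657*(⅕) = 1657/5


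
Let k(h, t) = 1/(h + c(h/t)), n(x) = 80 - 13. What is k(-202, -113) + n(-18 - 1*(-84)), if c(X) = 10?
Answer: 12863/192 ≈ 66.995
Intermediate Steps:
n(x) = 67
k(h, t) = 1/(10 + h) (k(h, t) = 1/(h + 10) = 1/(10 + h))
k(-202, -113) + n(-18 - 1*(-84)) = 1/(10 - 202) + 67 = 1/(-192) + 67 = -1/192 + 67 = 12863/192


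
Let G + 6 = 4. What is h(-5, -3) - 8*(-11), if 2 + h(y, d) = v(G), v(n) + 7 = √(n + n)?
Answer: 79 + 2*I ≈ 79.0 + 2.0*I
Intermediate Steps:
G = -2 (G = -6 + 4 = -2)
v(n) = -7 + √2*√n (v(n) = -7 + √(n + n) = -7 + √(2*n) = -7 + √2*√n)
h(y, d) = -9 + 2*I (h(y, d) = -2 + (-7 + √2*√(-2)) = -2 + (-7 + √2*(I*√2)) = -2 + (-7 + 2*I) = -9 + 2*I)
h(-5, -3) - 8*(-11) = (-9 + 2*I) - 8*(-11) = (-9 + 2*I) + 88 = 79 + 2*I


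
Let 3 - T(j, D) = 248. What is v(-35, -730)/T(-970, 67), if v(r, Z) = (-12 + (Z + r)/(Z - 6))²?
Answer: -65076489/132715520 ≈ -0.49035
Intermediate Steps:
T(j, D) = -245 (T(j, D) = 3 - 1*248 = 3 - 248 = -245)
v(r, Z) = (-12 + (Z + r)/(-6 + Z))²
v(-35, -730)/T(-970, 67) = ((72 - 35 - 11*(-730))²/(-6 - 730)²)/(-245) = ((72 - 35 + 8030)²/(-736)²)*(-1/245) = ((1/541696)*8067²)*(-1/245) = ((1/541696)*65076489)*(-1/245) = (65076489/541696)*(-1/245) = -65076489/132715520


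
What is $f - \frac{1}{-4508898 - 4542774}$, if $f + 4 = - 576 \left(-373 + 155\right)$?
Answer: $\frac{1136564143009}{9051672} \approx 1.2556 \cdot 10^{5}$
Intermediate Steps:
$f = 125564$ ($f = -4 - 576 \left(-373 + 155\right) = -4 - -125568 = -4 + 125568 = 125564$)
$f - \frac{1}{-4508898 - 4542774} = 125564 - \frac{1}{-4508898 - 4542774} = 125564 - \frac{1}{-9051672} = 125564 - - \frac{1}{9051672} = 125564 + \frac{1}{9051672} = \frac{1136564143009}{9051672}$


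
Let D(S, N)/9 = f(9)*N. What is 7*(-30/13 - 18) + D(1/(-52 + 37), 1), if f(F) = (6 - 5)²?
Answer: -1731/13 ≈ -133.15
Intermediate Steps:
f(F) = 1 (f(F) = 1² = 1)
D(S, N) = 9*N (D(S, N) = 9*(1*N) = 9*N)
7*(-30/13 - 18) + D(1/(-52 + 37), 1) = 7*(-30/13 - 18) + 9*1 = 7*(-30*1/13 - 18) + 9 = 7*(-30/13 - 18) + 9 = 7*(-264/13) + 9 = -1848/13 + 9 = -1731/13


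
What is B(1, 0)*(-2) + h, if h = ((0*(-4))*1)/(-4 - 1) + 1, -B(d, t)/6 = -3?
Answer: -35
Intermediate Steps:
B(d, t) = 18 (B(d, t) = -6*(-3) = 18)
h = 1 (h = (0*1)/(-5) + 1 = -⅕*0 + 1 = 0 + 1 = 1)
B(1, 0)*(-2) + h = 18*(-2) + 1 = -36 + 1 = -35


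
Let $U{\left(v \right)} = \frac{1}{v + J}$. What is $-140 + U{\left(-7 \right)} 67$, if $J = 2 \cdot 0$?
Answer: $- \frac{1047}{7} \approx -149.57$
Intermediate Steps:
$J = 0$
$U{\left(v \right)} = \frac{1}{v}$ ($U{\left(v \right)} = \frac{1}{v + 0} = \frac{1}{v}$)
$-140 + U{\left(-7 \right)} 67 = -140 + \frac{1}{-7} \cdot 67 = -140 - \frac{67}{7} = - \frac{1047}{7}$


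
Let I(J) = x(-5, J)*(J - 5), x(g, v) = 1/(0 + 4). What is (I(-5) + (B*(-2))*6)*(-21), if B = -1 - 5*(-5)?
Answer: 12201/2 ≈ 6100.5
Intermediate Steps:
B = 24 (B = -1 + 25 = 24)
x(g, v) = ¼ (x(g, v) = 1/4 = ¼)
I(J) = -5/4 + J/4 (I(J) = (J - 5)/4 = (-5 + J)/4 = -5/4 + J/4)
(I(-5) + (B*(-2))*6)*(-21) = ((-5/4 + (¼)*(-5)) + (24*(-2))*6)*(-21) = ((-5/4 - 5/4) - 48*6)*(-21) = (-5/2 - 288)*(-21) = -581/2*(-21) = 12201/2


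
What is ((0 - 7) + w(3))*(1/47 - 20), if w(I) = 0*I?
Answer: 6573/47 ≈ 139.85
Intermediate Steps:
w(I) = 0
((0 - 7) + w(3))*(1/47 - 20) = ((0 - 7) + 0)*(1/47 - 20) = (-7 + 0)*(1/47 - 20) = -7*(-939/47) = 6573/47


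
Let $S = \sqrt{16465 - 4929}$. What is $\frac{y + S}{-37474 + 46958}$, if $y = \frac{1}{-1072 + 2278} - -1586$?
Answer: $\frac{1912717}{11437704} + \frac{\sqrt{721}}{2371} \approx 0.17855$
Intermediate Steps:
$S = 4 \sqrt{721}$ ($S = \sqrt{11536} = 4 \sqrt{721} \approx 107.41$)
$y = \frac{1912717}{1206}$ ($y = \frac{1}{1206} + 1586 = \frac{1912717}{1206} \approx 1586.0$)
$\frac{y + S}{-37474 + 46958} = \frac{\frac{1912717}{1206} + 4 \sqrt{721}}{-37474 + 46958} = \frac{\frac{1912717}{1206} + 4 \sqrt{721}}{9484} = \left(\frac{1912717}{1206} + 4 \sqrt{721}\right) \frac{1}{9484} = \frac{1912717}{11437704} + \frac{\sqrt{721}}{2371}$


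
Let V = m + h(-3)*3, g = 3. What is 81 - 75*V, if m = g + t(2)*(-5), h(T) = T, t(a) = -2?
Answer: -219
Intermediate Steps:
m = 13 (m = 3 - 2*(-5) = 3 + 10 = 13)
V = 4 (V = 13 - 3*3 = 13 - 9 = 4)
81 - 75*V = 81 - 75*4 = 81 - 300 = -219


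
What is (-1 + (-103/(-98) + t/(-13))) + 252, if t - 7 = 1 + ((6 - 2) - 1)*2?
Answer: 319741/1274 ≈ 250.97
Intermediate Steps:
t = 14 (t = 7 + (1 + ((6 - 2) - 1)*2) = 7 + (1 + (4 - 1)*2) = 7 + (1 + 3*2) = 7 + (1 + 6) = 7 + 7 = 14)
(-1 + (-103/(-98) + t/(-13))) + 252 = (-1 + (-103/(-98) + 14/(-13))) + 252 = (-1 + (-103*(-1/98) + 14*(-1/13))) + 252 = (-1 + (103/98 - 14/13)) + 252 = (-1 - 33/1274) + 252 = -1307/1274 + 252 = 319741/1274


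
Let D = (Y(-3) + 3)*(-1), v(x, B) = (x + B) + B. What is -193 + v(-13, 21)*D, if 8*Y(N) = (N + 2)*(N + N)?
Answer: -1207/4 ≈ -301.75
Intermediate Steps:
Y(N) = N*(2 + N)/4 (Y(N) = ((N + 2)*(N + N))/8 = ((2 + N)*(2*N))/8 = (2*N*(2 + N))/8 = N*(2 + N)/4)
v(x, B) = x + 2*B (v(x, B) = (B + x) + B = x + 2*B)
D = -15/4 (D = ((1/4)*(-3)*(2 - 3) + 3)*(-1) = ((1/4)*(-3)*(-1) + 3)*(-1) = (3/4 + 3)*(-1) = (15/4)*(-1) = -15/4 ≈ -3.7500)
-193 + v(-13, 21)*D = -193 + (-13 + 2*21)*(-15/4) = -193 + (-13 + 42)*(-15/4) = -193 + 29*(-15/4) = -193 - 435/4 = -1207/4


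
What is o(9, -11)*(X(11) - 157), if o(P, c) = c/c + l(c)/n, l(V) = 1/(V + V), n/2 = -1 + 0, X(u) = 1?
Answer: -1755/11 ≈ -159.55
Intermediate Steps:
n = -2 (n = 2*(-1 + 0) = 2*(-1) = -2)
l(V) = 1/(2*V)
o(P, c) = 1 - 1/(4*c) (o(P, c) = c/c + (1/(2*c))/(-2) = 1 + (1/(2*c))*(-½) = 1 - 1/(4*c))
o(9, -11)*(X(11) - 157) = ((-¼ - 11)/(-11))*(1 - 157) = -1/11*(-45/4)*(-156) = (45/44)*(-156) = -1755/11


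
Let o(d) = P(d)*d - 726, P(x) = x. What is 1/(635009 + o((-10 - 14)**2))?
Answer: 1/966059 ≈ 1.0351e-6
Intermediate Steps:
o(d) = -726 + d**2 (o(d) = d*d - 726 = d**2 - 726 = -726 + d**2)
1/(635009 + o((-10 - 14)**2)) = 1/(635009 + (-726 + ((-10 - 14)**2)**2)) = 1/(635009 + (-726 + ((-24)**2)**2)) = 1/(635009 + (-726 + 576**2)) = 1/(635009 + (-726 + 331776)) = 1/(635009 + 331050) = 1/966059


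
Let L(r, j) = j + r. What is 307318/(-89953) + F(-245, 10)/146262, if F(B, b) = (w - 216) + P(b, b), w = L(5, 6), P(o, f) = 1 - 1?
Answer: -44967385681/13156705686 ≈ -3.4178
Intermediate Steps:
P(o, f) = 0
w = 11 (w = 6 + 5 = 11)
F(B, b) = -205 (F(B, b) = (11 - 216) + 0 = -205 + 0 = -205)
307318/(-89953) + F(-245, 10)/146262 = 307318/(-89953) - 205/146262 = 307318*(-1/89953) - 205*1/146262 = -307318/89953 - 205/146262 = -44967385681/13156705686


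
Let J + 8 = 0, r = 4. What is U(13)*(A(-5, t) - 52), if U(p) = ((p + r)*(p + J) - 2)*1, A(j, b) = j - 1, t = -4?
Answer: -4814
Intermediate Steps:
J = -8 (J = -8 + 0 = -8)
A(j, b) = -1 + j
U(p) = -2 + (-8 + p)*(4 + p) (U(p) = ((p + 4)*(p - 8) - 2)*1 = ((4 + p)*(-8 + p) - 2)*1 = ((-8 + p)*(4 + p) - 2)*1 = (-2 + (-8 + p)*(4 + p))*1 = -2 + (-8 + p)*(4 + p))
U(13)*(A(-5, t) - 52) = (-34 + 13**2 - 4*13)*((-1 - 5) - 52) = (-34 + 169 - 52)*(-6 - 52) = 83*(-58) = -4814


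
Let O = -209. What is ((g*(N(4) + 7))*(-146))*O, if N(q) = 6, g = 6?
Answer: 2380092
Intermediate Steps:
((g*(N(4) + 7))*(-146))*O = ((6*(6 + 7))*(-146))*(-209) = ((6*13)*(-146))*(-209) = (78*(-146))*(-209) = -11388*(-209) = 2380092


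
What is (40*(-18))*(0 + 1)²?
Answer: -720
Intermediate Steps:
(40*(-18))*(0 + 1)² = -720*1² = -720*1 = -720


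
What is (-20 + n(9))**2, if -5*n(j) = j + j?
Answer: 13924/25 ≈ 556.96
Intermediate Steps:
n(j) = -2*j/5 (n(j) = -(j + j)/5 = -2*j/5)
(-20 + n(9))**2 = (-20 - 2/5*9)**2 = (-20 - 18/5)**2 = (-118/5)**2 = 13924/25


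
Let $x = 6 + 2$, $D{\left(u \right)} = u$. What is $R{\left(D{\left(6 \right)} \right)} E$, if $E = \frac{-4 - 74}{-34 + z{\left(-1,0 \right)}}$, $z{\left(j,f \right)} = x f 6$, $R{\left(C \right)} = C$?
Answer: $\frac{234}{17} \approx 13.765$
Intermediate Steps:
$x = 8$
$z{\left(j,f \right)} = 48 f$ ($z{\left(j,f \right)} = 8 f 6 = 48 f$)
$E = \frac{39}{17}$ ($E = \frac{-4 - 74}{-34 + 48 \cdot 0} = - \frac{78}{-34 + 0} = - \frac{78}{-34} = \left(-78\right) \left(- \frac{1}{34}\right) = \frac{39}{17} \approx 2.2941$)
$R{\left(D{\left(6 \right)} \right)} E = 6 \cdot \frac{39}{17} = \frac{234}{17}$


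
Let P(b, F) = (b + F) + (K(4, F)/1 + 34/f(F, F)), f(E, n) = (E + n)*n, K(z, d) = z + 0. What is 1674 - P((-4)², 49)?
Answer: 3853588/2401 ≈ 1605.0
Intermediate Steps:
K(z, d) = z
f(E, n) = n*(E + n)
P(b, F) = 4 + F + b + 17/F² (P(b, F) = (b + F) + (4/1 + 34/((F*(F + F)))) = (F + b) + (4*1 + 34/((F*(2*F)))) = (F + b) + (4 + 34/((2*F²))) = (F + b) + (4 + 34*(1/(2*F²))) = (F + b) + (4 + 17/F²) = 4 + F + b + 17/F²)
1674 - P((-4)², 49) = 1674 - (4 + 49 + (-4)² + 17/49²) = 1674 - (4 + 49 + 16 + 17*(1/2401)) = 1674 - (4 + 49 + 16 + 17/2401) = 1674 - 1*165686/2401 = 1674 - 165686/2401 = 3853588/2401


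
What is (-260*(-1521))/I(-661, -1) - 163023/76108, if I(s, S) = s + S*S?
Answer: -503421081/837188 ≈ -601.32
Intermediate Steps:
I(s, S) = s + S**2
(-260*(-1521))/I(-661, -1) - 163023/76108 = (-260*(-1521))/(-661 + (-1)**2) - 163023/76108 = 395460/(-661 + 1) - 163023*1/76108 = 395460/(-660) - 163023/76108 = 395460*(-1/660) - 163023/76108 = -6591/11 - 163023/76108 = -503421081/837188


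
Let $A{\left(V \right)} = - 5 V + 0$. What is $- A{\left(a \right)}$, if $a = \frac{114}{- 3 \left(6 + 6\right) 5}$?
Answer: $- \frac{19}{6} \approx -3.1667$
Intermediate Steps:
$a = - \frac{19}{30}$ ($a = \frac{114}{\left(-3\right) 12 \cdot 5} = \frac{114}{\left(-36\right) 5} = \frac{114}{-180} = 114 \left(- \frac{1}{180}\right) = - \frac{19}{30} \approx -0.63333$)
$A{\left(V \right)} = - 5 V$
$- A{\left(a \right)} = - \frac{\left(-5\right) \left(-19\right)}{30} = \left(-1\right) \frac{19}{6} = - \frac{19}{6}$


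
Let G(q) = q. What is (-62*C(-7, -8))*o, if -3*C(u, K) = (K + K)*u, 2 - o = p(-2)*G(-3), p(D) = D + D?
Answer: -69440/3 ≈ -23147.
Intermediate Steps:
p(D) = 2*D
o = -10 (o = 2 - 2*(-2)*(-3) = 2 - (-4)*(-3) = 2 - 1*12 = 2 - 12 = -10)
C(u, K) = -2*K*u/3 (C(u, K) = -(K + K)*u/3 = -2*K*u/3)
(-62*C(-7, -8))*o = -(-124)*(-8)*(-7)/3*(-10) = -62*(-112/3)*(-10) = (6944/3)*(-10) = -69440/3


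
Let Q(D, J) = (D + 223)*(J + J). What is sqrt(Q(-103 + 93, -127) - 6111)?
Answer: I*sqrt(60213) ≈ 245.38*I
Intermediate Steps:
Q(D, J) = 2*J*(223 + D) (Q(D, J) = (223 + D)*(2*J) = 2*J*(223 + D))
sqrt(Q(-103 + 93, -127) - 6111) = sqrt(2*(-127)*(223 + (-103 + 93)) - 6111) = sqrt(2*(-127)*(223 - 10) - 6111) = sqrt(2*(-127)*213 - 6111) = sqrt(-54102 - 6111) = sqrt(-60213) = I*sqrt(60213)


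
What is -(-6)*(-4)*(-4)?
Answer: 96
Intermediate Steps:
-(-6)*(-4)*(-4) = -6*4*(-4) = -24*(-4) = 96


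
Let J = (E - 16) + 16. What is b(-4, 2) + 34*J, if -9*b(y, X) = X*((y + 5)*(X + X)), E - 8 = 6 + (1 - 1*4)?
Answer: 3358/9 ≈ 373.11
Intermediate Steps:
E = 11 (E = 8 + (6 + (1 - 1*4)) = 8 + (6 + (1 - 4)) = 8 + (6 - 3) = 8 + 3 = 11)
J = 11 (J = (11 - 16) + 16 = -5 + 16 = 11)
b(y, X) = -2*X²*(5 + y)/9 (b(y, X) = -X*(y + 5)*(X + X)/9 = -X*(5 + y)*(2*X)/9 = -X*2*X*(5 + y)/9 = -2*X²*(5 + y)/9)
b(-4, 2) + 34*J = (2/9)*2²*(-5 - 1*(-4)) + 34*11 = (2/9)*4*(-5 + 4) + 374 = (2/9)*4*(-1) + 374 = -8/9 + 374 = 3358/9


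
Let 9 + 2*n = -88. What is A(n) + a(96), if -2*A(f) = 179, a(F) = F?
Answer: 13/2 ≈ 6.5000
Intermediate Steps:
n = -97/2 (n = -9/2 + (1/2)*(-88) = -9/2 - 44 = -97/2 ≈ -48.500)
A(f) = -179/2 (A(f) = -1/2*179 = -179/2)
A(n) + a(96) = -179/2 + 96 = 13/2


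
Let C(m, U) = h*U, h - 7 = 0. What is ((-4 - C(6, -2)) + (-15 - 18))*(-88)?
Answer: 2024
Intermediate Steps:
h = 7 (h = 7 + 0 = 7)
C(m, U) = 7*U
((-4 - C(6, -2)) + (-15 - 18))*(-88) = ((-4 - 7*(-2)) + (-15 - 18))*(-88) = ((-4 - 1*(-14)) - 33)*(-88) = ((-4 + 14) - 33)*(-88) = (10 - 33)*(-88) = -23*(-88) = 2024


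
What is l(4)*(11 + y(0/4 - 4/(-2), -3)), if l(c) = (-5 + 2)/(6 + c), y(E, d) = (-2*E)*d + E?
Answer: -15/2 ≈ -7.5000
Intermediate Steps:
y(E, d) = E - 2*E*d (y(E, d) = -2*E*d + E = E - 2*E*d)
l(c) = -3/(6 + c)
l(4)*(11 + y(0/4 - 4/(-2), -3)) = (-3/(6 + 4))*(11 + (0/4 - 4/(-2))*(1 - 2*(-3))) = (-3/10)*(11 + (0*(¼) - 4*(-½))*(1 + 6)) = (-3*⅒)*(11 + (0 + 2)*7) = -3*(11 + 2*7)/10 = -3*(11 + 14)/10 = -3/10*25 = -15/2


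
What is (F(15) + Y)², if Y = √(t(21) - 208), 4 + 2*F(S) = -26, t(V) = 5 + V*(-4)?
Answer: (15 - I*√287)² ≈ -62.0 - 508.23*I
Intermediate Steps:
t(V) = 5 - 4*V
F(S) = -15 (F(S) = -2 + (½)*(-26) = -2 - 13 = -15)
Y = I*√287 (Y = √((5 - 4*21) - 208) = √((5 - 84) - 208) = √(-79 - 208) = √(-287) = I*√287 ≈ 16.941*I)
(F(15) + Y)² = (-15 + I*√287)²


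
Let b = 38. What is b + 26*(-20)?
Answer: -482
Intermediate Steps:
b + 26*(-20) = 38 + 26*(-20) = 38 - 520 = -482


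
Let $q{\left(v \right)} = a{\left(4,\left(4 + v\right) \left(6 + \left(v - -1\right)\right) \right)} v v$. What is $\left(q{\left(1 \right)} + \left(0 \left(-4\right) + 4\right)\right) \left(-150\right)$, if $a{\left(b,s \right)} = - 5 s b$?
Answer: $119400$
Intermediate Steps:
$a{\left(b,s \right)} = - 5 b s$
$q{\left(v \right)} = - 20 v^{2} \left(4 + v\right) \left(7 + v\right)$ ($q{\left(v \right)} = \left(-5\right) 4 \left(4 + v\right) \left(6 + \left(v - -1\right)\right) v v = \left(-5\right) 4 \left(4 + v\right) \left(6 + \left(v + 1\right)\right) v v = \left(-5\right) 4 \left(4 + v\right) \left(6 + \left(1 + v\right)\right) v v = \left(-5\right) 4 \left(4 + v\right) \left(7 + v\right) v v = - 20 \left(4 + v\right) \left(7 + v\right) v v = - 20 v \left(4 + v\right) \left(7 + v\right) v = - 20 v^{2} \left(4 + v\right) \left(7 + v\right)$)
$\left(q{\left(1 \right)} + \left(0 \left(-4\right) + 4\right)\right) \left(-150\right) = \left(20 \cdot 1^{2} \left(-28 - 1^{2} - 11\right) + \left(0 \left(-4\right) + 4\right)\right) \left(-150\right) = \left(20 \cdot 1 \left(-28 - 1 - 11\right) + \left(0 + 4\right)\right) \left(-150\right) = \left(20 \cdot 1 \left(-28 - 1 - 11\right) + 4\right) \left(-150\right) = \left(20 \cdot 1 \left(-40\right) + 4\right) \left(-150\right) = \left(-800 + 4\right) \left(-150\right) = \left(-796\right) \left(-150\right) = 119400$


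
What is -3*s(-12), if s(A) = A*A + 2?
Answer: -438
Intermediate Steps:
s(A) = 2 + A² (s(A) = A² + 2 = 2 + A²)
-3*s(-12) = -3*(2 + (-12)²) = -3*(2 + 144) = -3*146 = -438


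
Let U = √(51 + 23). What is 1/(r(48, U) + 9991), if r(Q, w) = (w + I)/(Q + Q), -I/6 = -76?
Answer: 46060416/460408403195 - 48*√74/460408403195 ≈ 0.00010004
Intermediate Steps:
I = 456 (I = -6*(-76) = 456)
U = √74 ≈ 8.6023
r(Q, w) = (456 + w)/(2*Q) (r(Q, w) = (w + 456)/(Q + Q) = (456 + w)/((2*Q)) = (456 + w)*(1/(2*Q)) = (456 + w)/(2*Q))
1/(r(48, U) + 9991) = 1/((½)*(456 + √74)/48 + 9991) = 1/((½)*(1/48)*(456 + √74) + 9991) = 1/((19/4 + √74/96) + 9991) = 1/(39983/4 + √74/96)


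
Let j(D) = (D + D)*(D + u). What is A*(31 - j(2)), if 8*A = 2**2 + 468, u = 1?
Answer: 1121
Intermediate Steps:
j(D) = 2*D*(1 + D) (j(D) = (D + D)*(D + 1) = (2*D)*(1 + D) = 2*D*(1 + D))
A = 59 (A = (2**2 + 468)/8 = (4 + 468)/8 = (1/8)*472 = 59)
A*(31 - j(2)) = 59*(31 - 2*2*(1 + 2)) = 59*(31 - 2*2*3) = 59*(31 - 1*12) = 59*(31 - 12) = 59*19 = 1121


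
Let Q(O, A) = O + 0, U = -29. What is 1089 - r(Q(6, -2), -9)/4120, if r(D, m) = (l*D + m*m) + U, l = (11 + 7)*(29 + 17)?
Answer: 224083/206 ≈ 1087.8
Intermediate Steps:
Q(O, A) = O
l = 828 (l = 18*46 = 828)
r(D, m) = -29 + m² + 828*D (r(D, m) = (828*D + m*m) - 29 = (828*D + m²) - 29 = (m² + 828*D) - 29 = -29 + m² + 828*D)
1089 - r(Q(6, -2), -9)/4120 = 1089 - (-29 + (-9)² + 828*6)/4120 = 1089 - (-29 + 81 + 4968)/4120 = 1089 - 5020/4120 = 1089 - 1*251/206 = 1089 - 251/206 = 224083/206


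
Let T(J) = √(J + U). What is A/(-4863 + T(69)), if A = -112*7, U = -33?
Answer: 784/4857 ≈ 0.16142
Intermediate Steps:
A = -784 (A = -14*56 = -784)
T(J) = √(-33 + J) (T(J) = √(J - 33) = √(-33 + J))
A/(-4863 + T(69)) = -784/(-4863 + √(-33 + 69)) = -784/(-4863 + √36) = -784/(-4863 + 6) = -784/(-4857) = -784*(-1/4857) = 784/4857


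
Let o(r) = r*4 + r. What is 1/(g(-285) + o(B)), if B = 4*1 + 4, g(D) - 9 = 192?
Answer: 1/241 ≈ 0.0041494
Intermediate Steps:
g(D) = 201 (g(D) = 9 + 192 = 201)
B = 8 (B = 4 + 4 = 8)
o(r) = 5*r (o(r) = 4*r + r = 5*r)
1/(g(-285) + o(B)) = 1/(201 + 5*8) = 1/(201 + 40) = 1/241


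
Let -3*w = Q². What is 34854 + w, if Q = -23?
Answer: 104033/3 ≈ 34678.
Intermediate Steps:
w = -529/3 (w = -⅓*(-23)² = -⅓*529 = -529/3 ≈ -176.33)
34854 + w = 34854 - 529/3 = 104033/3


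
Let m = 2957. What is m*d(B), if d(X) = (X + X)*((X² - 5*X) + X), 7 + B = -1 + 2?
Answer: -2129040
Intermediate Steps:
B = -6 (B = -7 + (-1 + 2) = -7 + 1 = -6)
d(X) = 2*X*(X² - 4*X) (d(X) = (2*X)*(X² - 4*X) = 2*X*(X² - 4*X))
m*d(B) = 2957*(2*(-6)²*(-4 - 6)) = 2957*(2*36*(-10)) = 2957*(-720) = -2129040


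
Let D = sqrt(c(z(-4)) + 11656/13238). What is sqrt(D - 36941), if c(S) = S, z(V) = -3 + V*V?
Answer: sqrt(-1618428098501 + 1158325*sqrt(19857))/6619 ≈ 192.19*I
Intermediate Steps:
z(V) = -3 + V**2
D = 175*sqrt(19857)/6619 (D = sqrt((-3 + (-4)**2) + 11656/13238) = sqrt((-3 + 16) + 11656*(1/13238)) = sqrt(13 + 5828/6619) = sqrt(91875/6619) = 175*sqrt(19857)/6619 ≈ 3.7257)
sqrt(D - 36941) = sqrt(175*sqrt(19857)/6619 - 36941) = sqrt(-36941 + 175*sqrt(19857)/6619)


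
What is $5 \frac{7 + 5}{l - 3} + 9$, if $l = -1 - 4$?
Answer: $\frac{3}{2} \approx 1.5$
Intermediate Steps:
$l = -5$
$5 \frac{7 + 5}{l - 3} + 9 = 5 \frac{7 + 5}{-5 - 3} + 9 = 5 \frac{12}{-8} + 9 = 5 \cdot 12 \left(- \frac{1}{8}\right) + 9 = 5 \left(- \frac{3}{2}\right) + 9 = - \frac{15}{2} + 9 = \frac{3}{2}$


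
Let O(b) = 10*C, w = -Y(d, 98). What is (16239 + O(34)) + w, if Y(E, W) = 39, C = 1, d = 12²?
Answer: 16210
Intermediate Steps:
d = 144
w = -39 (w = -1*39 = -39)
O(b) = 10 (O(b) = 10*1 = 10)
(16239 + O(34)) + w = (16239 + 10) - 39 = 16249 - 39 = 16210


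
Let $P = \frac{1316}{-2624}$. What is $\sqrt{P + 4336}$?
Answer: $\frac{\sqrt{116607567}}{164} \approx 65.844$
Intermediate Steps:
$P = - \frac{329}{656}$ ($P = 1316 \left(- \frac{1}{2624}\right) = - \frac{329}{656} \approx -0.50152$)
$\sqrt{P + 4336} = \sqrt{- \frac{329}{656} + 4336} = \sqrt{\frac{2844087}{656}} = \frac{\sqrt{116607567}}{164}$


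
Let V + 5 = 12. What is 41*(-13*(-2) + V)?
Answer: 1353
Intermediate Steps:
V = 7 (V = -5 + 12 = 7)
41*(-13*(-2) + V) = 41*(-13*(-2) + 7) = 41*(26 + 7) = 41*33 = 1353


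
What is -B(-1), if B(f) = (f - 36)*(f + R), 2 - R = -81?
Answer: 3034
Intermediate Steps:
R = 83 (R = 2 - 1*(-81) = 2 + 81 = 83)
B(f) = (-36 + f)*(83 + f) (B(f) = (f - 36)*(f + 83) = (-36 + f)*(83 + f))
-B(-1) = -(-2988 + (-1)² + 47*(-1)) = -(-2988 + 1 - 47) = -1*(-3034) = 3034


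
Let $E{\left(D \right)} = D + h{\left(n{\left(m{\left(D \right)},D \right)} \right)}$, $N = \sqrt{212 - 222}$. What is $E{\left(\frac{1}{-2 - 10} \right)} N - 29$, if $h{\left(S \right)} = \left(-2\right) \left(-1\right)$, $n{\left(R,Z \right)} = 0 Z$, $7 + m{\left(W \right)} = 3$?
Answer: $-29 + \frac{23 i \sqrt{10}}{12} \approx -29.0 + 6.061 i$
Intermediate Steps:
$m{\left(W \right)} = -4$ ($m{\left(W \right)} = -7 + 3 = -4$)
$n{\left(R,Z \right)} = 0$
$h{\left(S \right)} = 2$
$N = i \sqrt{10}$ ($N = \sqrt{-10} = i \sqrt{10} \approx 3.1623 i$)
$E{\left(D \right)} = 2 + D$ ($E{\left(D \right)} = D + 2 = 2 + D$)
$E{\left(\frac{1}{-2 - 10} \right)} N - 29 = \left(2 + \frac{1}{-2 - 10}\right) i \sqrt{10} - 29 = \left(2 + \frac{1}{-12}\right) i \sqrt{10} - 29 = \left(2 - \frac{1}{12}\right) i \sqrt{10} - 29 = \frac{23 i \sqrt{10}}{12} - 29 = -29 + \frac{23 i \sqrt{10}}{12}$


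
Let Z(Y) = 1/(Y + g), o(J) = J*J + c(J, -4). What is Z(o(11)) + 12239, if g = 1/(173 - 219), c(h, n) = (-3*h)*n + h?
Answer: 148618223/12143 ≈ 12239.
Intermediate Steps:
c(h, n) = h - 3*h*n (c(h, n) = -3*h*n + h = h - 3*h*n)
g = -1/46 (g = 1/(-46) = -1/46 ≈ -0.021739)
o(J) = J² + 13*J (o(J) = J*J + J*(1 - 3*(-4)) = J² + J*(1 + 12) = J² + J*13 = J² + 13*J)
Z(Y) = 1/(-1/46 + Y) (Z(Y) = 1/(Y - 1/46) = 1/(-1/46 + Y))
Z(o(11)) + 12239 = 46/(-1 + 46*(11*(13 + 11))) + 12239 = 46/(-1 + 46*(11*24)) + 12239 = 46/(-1 + 46*264) + 12239 = 46/(-1 + 12144) + 12239 = 46/12143 + 12239 = 148618223/12143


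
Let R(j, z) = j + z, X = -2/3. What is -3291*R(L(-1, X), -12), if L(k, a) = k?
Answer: 42783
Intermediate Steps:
X = -⅔ (X = -2*⅓ = -⅔ ≈ -0.66667)
-3291*R(L(-1, X), -12) = -3291*(-1 - 12) = -3291*(-13) = 42783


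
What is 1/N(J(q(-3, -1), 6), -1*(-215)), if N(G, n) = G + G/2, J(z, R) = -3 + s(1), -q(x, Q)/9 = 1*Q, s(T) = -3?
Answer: -⅑ ≈ -0.11111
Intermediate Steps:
q(x, Q) = -9*Q
J(z, R) = -6 (J(z, R) = -3 - 3 = -6)
N(G, n) = 3*G/2 (N(G, n) = G + G/2 = 3*G/2)
1/N(J(q(-3, -1), 6), -1*(-215)) = 1/((3/2)*(-6)) = 1/(-9) = -⅑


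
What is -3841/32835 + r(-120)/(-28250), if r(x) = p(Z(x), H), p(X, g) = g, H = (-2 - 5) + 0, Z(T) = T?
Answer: -21655681/185517750 ≈ -0.11673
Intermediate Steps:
H = -7 (H = -7 + 0 = -7)
r(x) = -7
-3841/32835 + r(-120)/(-28250) = -3841/32835 - 7/(-28250) = -3841*1/32835 - 7*(-1/28250) = -3841/32835 + 7/28250 = -21655681/185517750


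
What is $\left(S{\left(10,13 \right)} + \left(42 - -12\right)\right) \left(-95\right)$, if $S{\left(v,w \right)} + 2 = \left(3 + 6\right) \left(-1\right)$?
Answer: $-4085$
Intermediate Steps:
$S{\left(v,w \right)} = -11$ ($S{\left(v,w \right)} = -2 + \left(3 + 6\right) \left(-1\right) = -2 + 9 \left(-1\right) = -2 - 9 = -11$)
$\left(S{\left(10,13 \right)} + \left(42 - -12\right)\right) \left(-95\right) = \left(-11 + \left(42 - -12\right)\right) \left(-95\right) = \left(-11 + \left(42 + 12\right)\right) \left(-95\right) = \left(-11 + 54\right) \left(-95\right) = 43 \left(-95\right) = -4085$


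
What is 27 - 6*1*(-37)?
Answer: 249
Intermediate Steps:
27 - 6*1*(-37) = 27 - 6*(-37) = 27 + 222 = 249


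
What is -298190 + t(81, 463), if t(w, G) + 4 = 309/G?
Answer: -138063513/463 ≈ -2.9819e+5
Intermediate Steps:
t(w, G) = -4 + 309/G
-298190 + t(81, 463) = -298190 + (-4 + 309/463) = -298190 - 1543/463 = -138063513/463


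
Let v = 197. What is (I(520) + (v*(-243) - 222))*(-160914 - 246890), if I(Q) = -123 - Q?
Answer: 19874735744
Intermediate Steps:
(I(520) + (v*(-243) - 222))*(-160914 - 246890) = ((-123 - 1*520) + (197*(-243) - 222))*(-160914 - 246890) = ((-123 - 520) + (-47871 - 222))*(-407804) = (-643 - 48093)*(-407804) = -48736*(-407804) = 19874735744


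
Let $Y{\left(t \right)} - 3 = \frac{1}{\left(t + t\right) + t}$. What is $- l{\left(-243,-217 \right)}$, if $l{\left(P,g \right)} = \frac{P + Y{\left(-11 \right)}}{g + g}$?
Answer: $- \frac{7921}{14322} \approx -0.55307$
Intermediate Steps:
$Y{\left(t \right)} = 3 + \frac{1}{3 t}$ ($Y{\left(t \right)} = 3 + \frac{1}{\left(t + t\right) + t} = 3 + \frac{1}{2 t + t} = 3 + \frac{1}{3 t}$)
$l{\left(P,g \right)} = \frac{\frac{98}{33} + P}{2 g}$ ($l{\left(P,g \right)} = \frac{P + \left(3 + \frac{1}{3 \left(-11\right)}\right)}{g + g} = \frac{P + \left(3 + \frac{1}{3} \left(- \frac{1}{11}\right)\right)}{2 g} = \left(P + \left(3 - \frac{1}{33}\right)\right) \frac{1}{2 g} = \left(P + \frac{98}{33}\right) \frac{1}{2 g} = \left(\frac{98}{33} + P\right) \frac{1}{2 g} = \frac{\frac{98}{33} + P}{2 g}$)
$- l{\left(-243,-217 \right)} = - \frac{98 + 33 \left(-243\right)}{66 \left(-217\right)} = - \frac{\left(-1\right) \left(98 - 8019\right)}{66 \cdot 217} = - \frac{\left(-1\right) \left(-7921\right)}{66 \cdot 217} = \left(-1\right) \frac{7921}{14322} = - \frac{7921}{14322}$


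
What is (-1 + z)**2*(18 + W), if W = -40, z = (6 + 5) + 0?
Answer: -2200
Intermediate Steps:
z = 11 (z = 11 + 0 = 11)
(-1 + z)**2*(18 + W) = (-1 + 11)**2*(18 - 40) = 10**2*(-22) = 100*(-22) = -2200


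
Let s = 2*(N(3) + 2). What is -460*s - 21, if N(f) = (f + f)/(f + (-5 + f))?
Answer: -7381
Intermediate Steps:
N(f) = 2*f/(-5 + 2*f) (N(f) = (2*f)/(-5 + 2*f) = 2*f/(-5 + 2*f))
s = 16 (s = 2*(2*3/(-5 + 2*3) + 2) = 2*(2*3/(-5 + 6) + 2) = 2*(2*3/1 + 2) = 2*(2*3*1 + 2) = 2*(6 + 2) = 2*8 = 16)
-460*s - 21 = -460*16 - 21 = -7360 - 21 = -7381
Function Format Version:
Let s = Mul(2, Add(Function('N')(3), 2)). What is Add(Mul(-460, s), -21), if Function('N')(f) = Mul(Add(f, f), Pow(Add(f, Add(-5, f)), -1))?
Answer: -7381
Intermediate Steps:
Function('N')(f) = Mul(2, f, Pow(Add(-5, Mul(2, f)), -1)) (Function('N')(f) = Mul(Mul(2, f), Pow(Add(-5, Mul(2, f)), -1)) = Mul(2, f, Pow(Add(-5, Mul(2, f)), -1)))
s = 16 (s = Mul(2, Add(Mul(2, 3, Pow(Add(-5, Mul(2, 3)), -1)), 2)) = Mul(2, Add(Mul(2, 3, Pow(Add(-5, 6), -1)), 2)) = Mul(2, Add(Mul(2, 3, Pow(1, -1)), 2)) = Mul(2, Add(Mul(2, 3, 1), 2)) = Mul(2, Add(6, 2)) = Mul(2, 8) = 16)
Add(Mul(-460, s), -21) = Add(Mul(-460, 16), -21) = Add(-7360, -21) = -7381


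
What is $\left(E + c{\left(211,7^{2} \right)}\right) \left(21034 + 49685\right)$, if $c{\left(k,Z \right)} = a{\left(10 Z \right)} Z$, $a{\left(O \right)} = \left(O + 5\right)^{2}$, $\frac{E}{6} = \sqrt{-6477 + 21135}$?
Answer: $849068225775 + 424314 \sqrt{14658} \approx 8.4912 \cdot 10^{11}$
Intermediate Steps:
$E = 6 \sqrt{14658}$ ($E = 6 \sqrt{-6477 + 21135} = 6 \sqrt{14658} \approx 726.42$)
$a{\left(O \right)} = \left(5 + O\right)^{2}$
$c{\left(k,Z \right)} = Z \left(5 + 10 Z\right)^{2}$ ($c{\left(k,Z \right)} = \left(5 + 10 Z\right)^{2} Z = Z \left(5 + 10 Z\right)^{2}$)
$\left(E + c{\left(211,7^{2} \right)}\right) \left(21034 + 49685\right) = \left(6 \sqrt{14658} + 25 \cdot 7^{2} \left(1 + 2 \cdot 7^{2}\right)^{2}\right) \left(21034 + 49685\right) = \left(6 \sqrt{14658} + 25 \cdot 49 \left(1 + 2 \cdot 49\right)^{2}\right) 70719 = \left(6 \sqrt{14658} + 25 \cdot 49 \left(1 + 98\right)^{2}\right) 70719 = \left(6 \sqrt{14658} + 25 \cdot 49 \cdot 99^{2}\right) 70719 = \left(6 \sqrt{14658} + 25 \cdot 49 \cdot 9801\right) 70719 = \left(6 \sqrt{14658} + 12006225\right) 70719 = \left(12006225 + 6 \sqrt{14658}\right) 70719 = 849068225775 + 424314 \sqrt{14658}$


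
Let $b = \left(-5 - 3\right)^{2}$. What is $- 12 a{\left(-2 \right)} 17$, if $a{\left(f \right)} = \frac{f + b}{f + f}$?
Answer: $3162$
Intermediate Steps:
$b = 64$ ($b = \left(-8\right)^{2} = 64$)
$a{\left(f \right)} = \frac{64 + f}{2 f}$ ($a{\left(f \right)} = \frac{f + 64}{f + f} = \frac{64 + f}{2 f}$)
$- 12 a{\left(-2 \right)} 17 = - 12 \frac{64 - 2}{2 \left(-2\right)} 17 = - 12 \cdot \frac{1}{2} \left(- \frac{1}{2}\right) 62 \cdot 17 = \left(-12\right) \left(- \frac{31}{2}\right) 17 = 186 \cdot 17 = 3162$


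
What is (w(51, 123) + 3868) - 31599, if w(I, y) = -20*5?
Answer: -27831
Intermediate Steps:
w(I, y) = -100
(w(51, 123) + 3868) - 31599 = (-100 + 3868) - 31599 = 3768 - 31599 = -27831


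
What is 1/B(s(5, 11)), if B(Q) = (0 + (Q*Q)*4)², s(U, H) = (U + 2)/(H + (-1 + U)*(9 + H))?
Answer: 28561/16 ≈ 1785.1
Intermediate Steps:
s(U, H) = (2 + U)/(H + (-1 + U)*(9 + H))
B(Q) = 16*Q⁴ (B(Q) = (0 + Q²*4)² = (0 + 4*Q²)² = (4*Q²)² = 16*Q⁴)
1/B(s(5, 11)) = 1/(16*((2 + 5)/(-9 + 9*5 + 11*5))⁴) = 1/(16*(7/(-9 + 45 + 55))⁴) = 1/(16*(7/91)⁴) = 1/(16*((1/91)*7)⁴) = 1/(16*(1/13)⁴) = 1/(16*(1/28561)) = 1/(16/28561) = 28561/16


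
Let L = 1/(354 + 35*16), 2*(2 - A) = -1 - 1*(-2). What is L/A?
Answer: 1/1371 ≈ 0.00072939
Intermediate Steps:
A = 3/2 (A = 2 - (-1 - 1*(-2))/2 = 2 - (-1 + 2)/2 = 2 - ½*1 = 2 - ½ = 3/2 ≈ 1.5000)
L = 1/914 (L = 1/(354 + 560) = 1/914 ≈ 0.0010941)
L/A = 1/(914*(3/2)) = (1/914)*(⅔) = 1/1371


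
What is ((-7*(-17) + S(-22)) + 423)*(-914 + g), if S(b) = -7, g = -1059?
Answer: -1055555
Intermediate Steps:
((-7*(-17) + S(-22)) + 423)*(-914 + g) = ((-7*(-17) - 7) + 423)*(-914 - 1059) = ((119 - 7) + 423)*(-1973) = (112 + 423)*(-1973) = 535*(-1973) = -1055555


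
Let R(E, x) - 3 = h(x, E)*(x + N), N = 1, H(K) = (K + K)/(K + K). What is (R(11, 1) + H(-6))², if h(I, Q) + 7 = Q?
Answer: 144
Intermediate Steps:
h(I, Q) = -7 + Q
H(K) = 1 (H(K) = (2*K)/((2*K)) = (2*K)*(1/(2*K)) = 1)
R(E, x) = 3 + (1 + x)*(-7 + E) (R(E, x) = 3 + (-7 + E)*(x + 1) = 3 + (-7 + E)*(1 + x) = 3 + (1 + x)*(-7 + E))
(R(11, 1) + H(-6))² = ((-4 + 11 + 1*(-7 + 11)) + 1)² = ((-4 + 11 + 1*4) + 1)² = ((-4 + 11 + 4) + 1)² = (11 + 1)² = 12² = 144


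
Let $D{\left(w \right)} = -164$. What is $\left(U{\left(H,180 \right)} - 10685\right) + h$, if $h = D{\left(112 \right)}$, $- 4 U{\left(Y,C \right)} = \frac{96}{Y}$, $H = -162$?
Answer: $- \frac{292919}{27} \approx -10849.0$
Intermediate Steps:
$U{\left(Y,C \right)} = - \frac{24}{Y}$ ($U{\left(Y,C \right)} = - \frac{96 \frac{1}{Y}}{4} = - \frac{24}{Y}$)
$h = -164$
$\left(U{\left(H,180 \right)} - 10685\right) + h = \left(- \frac{24}{-162} - 10685\right) - 164 = \left(\left(-24\right) \left(- \frac{1}{162}\right) - 10685\right) - 164 = \left(\frac{4}{27} - 10685\right) - 164 = - \frac{288491}{27} - 164 = - \frac{292919}{27}$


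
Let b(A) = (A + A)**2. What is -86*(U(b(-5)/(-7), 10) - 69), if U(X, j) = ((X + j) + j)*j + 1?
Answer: 6536/7 ≈ 933.71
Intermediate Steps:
b(A) = 4*A**2 (b(A) = (2*A)**2 = 4*A**2)
U(X, j) = 1 + j*(X + 2*j) (U(X, j) = (X + 2*j)*j + 1 = j*(X + 2*j) + 1 = 1 + j*(X + 2*j))
-86*(U(b(-5)/(-7), 10) - 69) = -86*((1 + 2*10**2 + ((4*(-5)**2)/(-7))*10) - 69) = -86*((1 + 2*100 + ((4*25)*(-1/7))*10) - 69) = -86*((1 + 200 + (100*(-1/7))*10) - 69) = -86*((1 + 200 - 100/7*10) - 69) = -86*((1 + 200 - 1000/7) - 69) = -86*(407/7 - 69) = -86*(-76/7) = 6536/7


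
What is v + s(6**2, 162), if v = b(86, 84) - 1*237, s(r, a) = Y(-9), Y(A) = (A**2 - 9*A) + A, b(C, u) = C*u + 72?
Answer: 7212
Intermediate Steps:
b(C, u) = 72 + C*u
Y(A) = A**2 - 8*A
s(r, a) = 153 (s(r, a) = -9*(-8 - 9) = -9*(-17) = 153)
v = 7059 (v = (72 + 86*84) - 1*237 = (72 + 7224) - 237 = 7296 - 237 = 7059)
v + s(6**2, 162) = 7059 + 153 = 7212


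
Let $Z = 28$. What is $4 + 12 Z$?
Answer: $340$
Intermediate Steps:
$4 + 12 Z = 4 + 12 \cdot 28 = 4 + 336 = 340$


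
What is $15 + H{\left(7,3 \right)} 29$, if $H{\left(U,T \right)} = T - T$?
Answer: $15$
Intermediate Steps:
$H{\left(U,T \right)} = 0$
$15 + H{\left(7,3 \right)} 29 = 15 + 0 \cdot 29 = 15 + 0 = 15$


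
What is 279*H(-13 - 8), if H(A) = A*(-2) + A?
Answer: 5859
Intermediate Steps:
H(A) = -A (H(A) = -2*A + A = -A)
279*H(-13 - 8) = 279*(-(-13 - 8)) = 279*(-1*(-21)) = 279*21 = 5859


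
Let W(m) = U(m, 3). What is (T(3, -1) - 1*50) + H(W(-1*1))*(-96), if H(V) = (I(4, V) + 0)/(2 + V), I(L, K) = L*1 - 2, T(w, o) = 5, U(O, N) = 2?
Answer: -93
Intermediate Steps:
W(m) = 2
I(L, K) = -2 + L (I(L, K) = L - 2 = -2 + L)
H(V) = 2/(2 + V) (H(V) = ((-2 + 4) + 0)/(2 + V) = (2 + 0)/(2 + V) = 2/(2 + V))
(T(3, -1) - 1*50) + H(W(-1*1))*(-96) = (5 - 1*50) + (2/(2 + 2))*(-96) = (5 - 50) + (2/4)*(-96) = -45 + (2*(¼))*(-96) = -45 + (½)*(-96) = -45 - 48 = -93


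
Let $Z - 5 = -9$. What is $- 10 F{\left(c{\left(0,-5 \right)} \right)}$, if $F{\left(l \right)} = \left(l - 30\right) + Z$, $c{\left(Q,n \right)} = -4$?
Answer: $380$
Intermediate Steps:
$Z = -4$ ($Z = 5 - 9 = -4$)
$F{\left(l \right)} = -34 + l$ ($F{\left(l \right)} = \left(l - 30\right) - 4 = \left(-30 + l\right) - 4 = -34 + l$)
$- 10 F{\left(c{\left(0,-5 \right)} \right)} = - 10 \left(-34 - 4\right) = \left(-10\right) \left(-38\right) = 380$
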